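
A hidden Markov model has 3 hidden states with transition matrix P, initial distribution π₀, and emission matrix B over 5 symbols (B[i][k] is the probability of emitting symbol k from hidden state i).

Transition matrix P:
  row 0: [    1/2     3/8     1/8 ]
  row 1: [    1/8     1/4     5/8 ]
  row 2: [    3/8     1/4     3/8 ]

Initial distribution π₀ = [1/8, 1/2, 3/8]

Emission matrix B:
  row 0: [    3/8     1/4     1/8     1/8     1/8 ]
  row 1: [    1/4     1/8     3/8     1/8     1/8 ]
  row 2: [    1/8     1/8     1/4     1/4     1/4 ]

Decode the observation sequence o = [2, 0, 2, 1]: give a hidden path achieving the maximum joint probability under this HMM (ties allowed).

t=0: δ = [1.562e-02, 1.875e-01, 9.375e-02]  (obs o_0=2)
t=1: δ = [1.318e-02, 1.172e-02, 1.465e-02]  ψ = [2, 1, 1]  (obs o_1=0)
t=2: δ = [8.240e-04, 1.854e-03, 1.831e-03]  ψ = [0, 0, 1]  (obs o_2=2)
t=3: δ = [1.717e-04, 5.794e-05, 1.448e-04]  ψ = [2, 1, 1]  (obs o_3=1)
backtrack: best end state = 0; path = [1, 1, 2, 0]

path = [1, 1, 2, 0]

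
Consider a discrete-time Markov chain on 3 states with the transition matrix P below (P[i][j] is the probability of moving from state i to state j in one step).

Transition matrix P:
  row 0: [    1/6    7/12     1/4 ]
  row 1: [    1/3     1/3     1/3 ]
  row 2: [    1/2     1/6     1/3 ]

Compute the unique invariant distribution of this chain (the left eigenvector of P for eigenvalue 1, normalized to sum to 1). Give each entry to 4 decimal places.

Balance equations π_j = Σ_i π_i·P[i][j]:
  π_0 = 1/6·π_0 + 1/3·π_1 + 1/2·π_2
  π_1 = 7/12·π_0 + 1/3·π_1 + 1/6·π_2
  normalize: π_0 + π_1 + π_2 = 1
Solving the linear system gives exactly π = [28/85, 31/85, 26/85].

π = [0.3294, 0.3647, 0.3059]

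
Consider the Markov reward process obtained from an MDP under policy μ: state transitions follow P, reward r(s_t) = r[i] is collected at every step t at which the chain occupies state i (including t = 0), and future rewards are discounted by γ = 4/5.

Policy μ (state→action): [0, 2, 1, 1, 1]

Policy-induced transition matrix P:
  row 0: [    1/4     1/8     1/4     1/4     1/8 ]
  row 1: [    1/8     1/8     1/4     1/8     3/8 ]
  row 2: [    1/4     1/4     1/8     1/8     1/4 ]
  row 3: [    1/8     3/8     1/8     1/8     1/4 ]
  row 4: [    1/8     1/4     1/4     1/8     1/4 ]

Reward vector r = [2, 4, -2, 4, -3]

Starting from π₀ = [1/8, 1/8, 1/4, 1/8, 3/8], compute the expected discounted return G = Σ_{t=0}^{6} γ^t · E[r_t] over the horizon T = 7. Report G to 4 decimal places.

G = 1.5162

t=0: π = [0.1250, 0.1250, 0.2500, 0.1250, 0.3750], E[r] = -0.3750, γ^t·E[r] = -0.375000, running G = -0.375000
t=1: π = [0.1719, 0.2344, 0.2031, 0.1406, 0.2500], E[r] = 0.6875, γ^t·E[r] = 0.550000, running G = 0.175000
t=2: π = [0.1719, 0.2168, 0.2070, 0.1465, 0.2578], E[r] = 0.6094, γ^t·E[r] = 0.390000, running G = 0.565000
t=3: π = [0.1724, 0.2197, 0.2058, 0.1465, 0.2556], E[r] = 0.6311, γ^t·E[r] = 0.323125, running G = 0.888125
t=4: π = [0.1723, 0.2193, 0.2060, 0.1465, 0.2559], E[r] = 0.6282, γ^t·E[r] = 0.257325, running G = 1.145450
t=5: π = [0.1723, 0.2194, 0.2059, 0.1465, 0.2559], E[r] = 0.6287, γ^t·E[r] = 0.206004, running G = 1.351454
t=6: π = [0.1723, 0.2194, 0.2059, 0.1465, 0.2559], E[r] = 0.6286, γ^t·E[r] = 0.164782, running G = 1.516236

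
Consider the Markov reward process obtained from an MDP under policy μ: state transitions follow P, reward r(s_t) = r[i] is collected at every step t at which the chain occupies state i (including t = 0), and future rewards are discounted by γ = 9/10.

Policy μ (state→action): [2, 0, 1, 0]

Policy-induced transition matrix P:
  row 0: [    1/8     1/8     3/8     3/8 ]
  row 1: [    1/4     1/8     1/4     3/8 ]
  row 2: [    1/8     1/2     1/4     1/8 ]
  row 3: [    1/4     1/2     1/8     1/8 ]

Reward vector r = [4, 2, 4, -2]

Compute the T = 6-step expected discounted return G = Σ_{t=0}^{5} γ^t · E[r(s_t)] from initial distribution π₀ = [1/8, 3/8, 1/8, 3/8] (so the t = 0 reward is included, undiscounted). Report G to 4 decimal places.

t=0: π = [0.1250, 0.3750, 0.1250, 0.3750], E[r] = 1.0000, γ^t·E[r] = 1.000000, running G = 1.000000
t=1: π = [0.2188, 0.3125, 0.2188, 0.2500], E[r] = 1.8750, γ^t·E[r] = 1.687500, running G = 2.687500
t=2: π = [0.1953, 0.3008, 0.2461, 0.2578], E[r] = 1.8516, γ^t·E[r] = 1.499766, running G = 4.187266
t=3: π = [0.1948, 0.3140, 0.2422, 0.2490], E[r] = 1.8779, γ^t·E[r] = 1.369011, running G = 5.556276
t=4: π = [0.1954, 0.3092, 0.2432, 0.2522], E[r] = 1.8684, γ^t·E[r] = 1.225863, running G = 6.782139
t=5: π = [0.1952, 0.3108, 0.2429, 0.2511], E[r] = 1.8716, γ^t·E[r] = 1.105141, running G = 7.887280

G = 7.8873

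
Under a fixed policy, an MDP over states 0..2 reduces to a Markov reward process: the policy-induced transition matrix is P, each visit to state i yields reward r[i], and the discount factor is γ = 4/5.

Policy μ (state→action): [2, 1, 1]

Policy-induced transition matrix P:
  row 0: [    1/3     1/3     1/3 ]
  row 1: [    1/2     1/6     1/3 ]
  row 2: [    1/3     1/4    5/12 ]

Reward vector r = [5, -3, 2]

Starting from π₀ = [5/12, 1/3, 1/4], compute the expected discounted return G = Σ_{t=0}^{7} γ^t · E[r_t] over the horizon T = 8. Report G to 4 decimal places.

t=0: π = [0.4167, 0.3333, 0.2500], E[r] = 1.5833, γ^t·E[r] = 1.583333, running G = 1.583333
t=1: π = [0.3889, 0.2569, 0.3542], E[r] = 1.8819, γ^t·E[r] = 1.505556, running G = 3.088889
t=2: π = [0.3762, 0.2610, 0.3628], E[r] = 1.8235, γ^t·E[r] = 1.167037, running G = 4.255926
t=3: π = [0.3768, 0.2596, 0.3636], E[r] = 1.8325, γ^t·E[r] = 0.938247, running G = 5.194173
t=4: π = [0.3766, 0.2598, 0.3636], E[r] = 1.8310, γ^t·E[r] = 0.749957, running G = 5.944130
t=5: π = [0.3766, 0.2597, 0.3636], E[r] = 1.8312, γ^t·E[r] = 0.600049, running G = 6.544180
t=6: π = [0.3766, 0.2597, 0.3636], E[r] = 1.8312, γ^t·E[r] = 0.480028, running G = 7.024208
t=7: π = [0.3766, 0.2597, 0.3636], E[r] = 1.8312, γ^t·E[r] = 0.384024, running G = 7.408232

G = 7.4082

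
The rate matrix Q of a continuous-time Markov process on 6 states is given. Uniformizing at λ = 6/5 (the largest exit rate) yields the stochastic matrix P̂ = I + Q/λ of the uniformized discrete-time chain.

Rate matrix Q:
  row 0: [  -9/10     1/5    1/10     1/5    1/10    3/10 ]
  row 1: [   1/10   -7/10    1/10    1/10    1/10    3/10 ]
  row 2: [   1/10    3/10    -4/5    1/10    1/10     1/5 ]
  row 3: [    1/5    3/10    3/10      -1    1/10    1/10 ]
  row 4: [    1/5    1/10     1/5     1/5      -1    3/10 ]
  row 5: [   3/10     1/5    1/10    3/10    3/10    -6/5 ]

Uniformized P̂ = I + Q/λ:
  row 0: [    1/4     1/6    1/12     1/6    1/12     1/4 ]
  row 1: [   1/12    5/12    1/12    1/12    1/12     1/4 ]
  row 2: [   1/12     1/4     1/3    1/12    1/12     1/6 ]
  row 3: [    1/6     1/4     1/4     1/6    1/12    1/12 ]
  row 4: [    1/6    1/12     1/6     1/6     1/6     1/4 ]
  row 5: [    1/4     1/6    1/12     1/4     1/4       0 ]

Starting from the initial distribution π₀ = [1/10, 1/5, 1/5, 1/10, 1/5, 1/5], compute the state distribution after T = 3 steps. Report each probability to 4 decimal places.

t=0: π = [0.1000, 0.2000, 0.2000, 0.1000, 0.2000, 0.2000]
t=1: π = [0.1583, 0.2250, 0.1667, 0.1500, 0.1333, 0.1667]
t=2: π = [0.1611, 0.2382, 0.1611, 0.1479, 0.1222, 0.1694]
t=3: π = [0.1609, 0.2418, 0.1584, 0.1475, 0.1218, 0.1696]

π = [0.1609, 0.2418, 0.1584, 0.1475, 0.1218, 0.1696]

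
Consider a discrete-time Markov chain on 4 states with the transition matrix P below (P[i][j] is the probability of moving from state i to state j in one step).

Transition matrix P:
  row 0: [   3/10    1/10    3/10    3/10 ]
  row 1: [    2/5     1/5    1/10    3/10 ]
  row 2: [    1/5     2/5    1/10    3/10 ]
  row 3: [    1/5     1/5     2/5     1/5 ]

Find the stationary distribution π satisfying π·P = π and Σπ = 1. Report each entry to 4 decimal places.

π = [0.2711, 0.2201, 0.2360, 0.2727]

Balance equations π_j = Σ_i π_i·P[i][j]:
  π_0 = 3/10·π_0 + 2/5·π_1 + 1/5·π_2 + 1/5·π_3
  π_1 = 1/10·π_0 + 1/5·π_1 + 2/5·π_2 + 1/5·π_3
  π_2 = 3/10·π_0 + 1/10·π_1 + 1/10·π_2 + 2/5·π_3
  normalize: π_0 + π_1 + π_2 + π_3 = 1
Solving the linear system gives exactly π = [170/627, 46/209, 148/627, 3/11].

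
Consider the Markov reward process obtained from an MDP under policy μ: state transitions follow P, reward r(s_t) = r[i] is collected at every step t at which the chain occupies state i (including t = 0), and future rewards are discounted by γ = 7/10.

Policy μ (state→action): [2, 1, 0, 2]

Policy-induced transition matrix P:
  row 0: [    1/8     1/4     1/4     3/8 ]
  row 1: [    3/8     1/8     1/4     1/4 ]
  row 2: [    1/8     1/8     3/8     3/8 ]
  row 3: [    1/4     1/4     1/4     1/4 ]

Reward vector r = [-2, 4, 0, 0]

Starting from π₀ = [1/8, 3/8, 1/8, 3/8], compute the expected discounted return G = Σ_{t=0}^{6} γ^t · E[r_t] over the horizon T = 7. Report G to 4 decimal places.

G = 1.8726

t=0: π = [0.1250, 0.3750, 0.1250, 0.3750], E[r] = 1.2500, γ^t·E[r] = 1.250000, running G = 1.250000
t=1: π = [0.2656, 0.1875, 0.2656, 0.2813], E[r] = 0.2188, γ^t·E[r] = 0.153125, running G = 1.403125
t=2: π = [0.2070, 0.1934, 0.2832, 0.3164], E[r] = 0.3594, γ^t·E[r] = 0.176094, running G = 1.579219
t=3: π = [0.2129, 0.1904, 0.2854, 0.3113], E[r] = 0.3359, γ^t·E[r] = 0.115227, running G = 1.694445
t=4: π = [0.2115, 0.1905, 0.2857, 0.3123], E[r] = 0.3391, γ^t·E[r] = 0.081406, running G = 1.775851
t=5: π = [0.2117, 0.1905, 0.2857, 0.3121], E[r] = 0.3386, γ^t·E[r] = 0.056903, running G = 1.832755
t=6: π = [0.2116, 0.1905, 0.2857, 0.3122], E[r] = 0.3386, γ^t·E[r] = 0.039840, running G = 1.872594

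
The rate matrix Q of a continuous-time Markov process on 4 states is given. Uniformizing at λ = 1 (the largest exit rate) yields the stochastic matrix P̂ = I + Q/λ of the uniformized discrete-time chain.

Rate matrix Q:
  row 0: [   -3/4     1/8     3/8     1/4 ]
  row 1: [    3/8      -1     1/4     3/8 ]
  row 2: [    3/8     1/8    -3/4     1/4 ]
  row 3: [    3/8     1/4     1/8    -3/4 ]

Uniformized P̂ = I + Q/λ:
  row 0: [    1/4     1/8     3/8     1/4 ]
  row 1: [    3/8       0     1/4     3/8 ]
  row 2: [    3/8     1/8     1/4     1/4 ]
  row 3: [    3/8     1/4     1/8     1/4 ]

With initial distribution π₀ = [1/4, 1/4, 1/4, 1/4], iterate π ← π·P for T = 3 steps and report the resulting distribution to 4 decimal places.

t=0: π = [0.2500, 0.2500, 0.2500, 0.2500]
t=1: π = [0.3438, 0.1250, 0.2500, 0.2813]
t=2: π = [0.3320, 0.1445, 0.2578, 0.2656]
t=3: π = [0.3335, 0.1401, 0.2583, 0.2681]

π = [0.3335, 0.1401, 0.2583, 0.2681]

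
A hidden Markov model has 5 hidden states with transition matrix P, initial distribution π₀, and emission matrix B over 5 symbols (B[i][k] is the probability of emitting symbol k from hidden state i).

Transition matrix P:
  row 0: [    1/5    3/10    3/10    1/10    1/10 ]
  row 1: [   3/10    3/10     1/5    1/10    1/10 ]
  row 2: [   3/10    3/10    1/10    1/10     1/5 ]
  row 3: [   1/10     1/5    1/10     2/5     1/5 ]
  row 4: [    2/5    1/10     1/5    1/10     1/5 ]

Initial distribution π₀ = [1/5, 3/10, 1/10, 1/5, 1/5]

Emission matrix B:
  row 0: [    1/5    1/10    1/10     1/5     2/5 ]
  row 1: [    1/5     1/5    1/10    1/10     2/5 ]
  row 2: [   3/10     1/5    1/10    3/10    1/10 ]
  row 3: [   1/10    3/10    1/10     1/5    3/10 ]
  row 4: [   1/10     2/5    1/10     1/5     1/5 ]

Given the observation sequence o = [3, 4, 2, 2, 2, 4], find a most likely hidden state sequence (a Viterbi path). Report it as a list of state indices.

path = [3, 3, 3, 3, 3, 3]

t=0: δ = [4.000e-02, 3.000e-02, 3.000e-02, 4.000e-02, 4.000e-02]  (obs o_0=3)
t=1: δ = [6.400e-03, 4.800e-03, 1.200e-03, 4.800e-03, 1.600e-03]  ψ = [4, 0, 0, 3, 3]  (obs o_1=4)
t=2: δ = [1.440e-04, 1.920e-04, 1.920e-04, 1.920e-04, 9.600e-05]  ψ = [1, 0, 0, 3, 3]  (obs o_2=2)
t=3: δ = [5.760e-06, 5.760e-06, 4.320e-06, 7.680e-06, 3.840e-06]  ψ = [1, 1, 0, 3, 2]  (obs o_3=2)
t=4: δ = [1.728e-07, 1.728e-07, 1.728e-07, 3.072e-07, 1.536e-07]  ψ = [1, 0, 0, 3, 3]  (obs o_4=2)
t=5: δ = [2.458e-08, 2.458e-08, 5.184e-09, 3.686e-08, 1.229e-08]  ψ = [4, 3, 0, 3, 3]  (obs o_5=4)
backtrack: best end state = 3; path = [3, 3, 3, 3, 3, 3]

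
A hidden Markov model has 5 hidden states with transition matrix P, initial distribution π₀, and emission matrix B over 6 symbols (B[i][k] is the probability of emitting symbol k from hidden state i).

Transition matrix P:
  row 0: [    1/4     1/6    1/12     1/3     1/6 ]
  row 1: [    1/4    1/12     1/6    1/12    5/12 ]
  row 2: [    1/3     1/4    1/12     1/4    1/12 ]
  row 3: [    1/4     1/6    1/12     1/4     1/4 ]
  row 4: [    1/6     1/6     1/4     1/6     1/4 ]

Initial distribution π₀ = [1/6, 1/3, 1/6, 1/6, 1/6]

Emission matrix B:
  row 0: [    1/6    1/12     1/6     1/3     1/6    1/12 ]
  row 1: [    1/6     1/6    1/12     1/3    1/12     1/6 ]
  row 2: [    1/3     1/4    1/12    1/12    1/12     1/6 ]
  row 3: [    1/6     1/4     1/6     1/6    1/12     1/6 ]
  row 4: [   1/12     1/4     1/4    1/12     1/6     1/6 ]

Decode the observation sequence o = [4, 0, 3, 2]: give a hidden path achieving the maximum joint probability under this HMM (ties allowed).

t=0: δ = [2.778e-02, 2.778e-02, 1.389e-02, 1.389e-02, 2.778e-02]  (obs o_0=4)
t=1: δ = [1.157e-03, 7.716e-04, 2.315e-03, 1.543e-03, 9.645e-04]  ψ = [0, 0, 4, 0, 1]  (obs o_1=0)
t=2: δ = [2.572e-04, 1.929e-04, 2.009e-05, 9.645e-05, 3.215e-05]  ψ = [2, 2, 4, 2, 3]  (obs o_2=3)
t=3: δ = [1.072e-05, 3.572e-06, 2.679e-06, 1.429e-05, 2.009e-05]  ψ = [0, 0, 1, 0, 1]  (obs o_3=2)
backtrack: best end state = 4; path = [4, 2, 1, 4]

path = [4, 2, 1, 4]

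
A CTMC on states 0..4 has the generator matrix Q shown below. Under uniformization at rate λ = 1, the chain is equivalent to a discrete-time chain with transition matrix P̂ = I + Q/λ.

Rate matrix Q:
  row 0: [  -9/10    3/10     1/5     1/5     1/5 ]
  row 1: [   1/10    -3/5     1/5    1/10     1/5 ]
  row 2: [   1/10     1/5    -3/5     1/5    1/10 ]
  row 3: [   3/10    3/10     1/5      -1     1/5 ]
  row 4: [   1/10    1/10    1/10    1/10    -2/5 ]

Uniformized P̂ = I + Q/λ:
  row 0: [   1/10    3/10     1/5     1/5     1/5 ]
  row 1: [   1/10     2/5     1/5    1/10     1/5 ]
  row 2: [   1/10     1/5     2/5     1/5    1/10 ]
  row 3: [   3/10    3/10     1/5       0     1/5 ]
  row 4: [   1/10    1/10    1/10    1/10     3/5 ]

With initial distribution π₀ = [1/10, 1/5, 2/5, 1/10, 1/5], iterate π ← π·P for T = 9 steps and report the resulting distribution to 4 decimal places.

π = [0.1243, 0.2435, 0.2128, 0.1216, 0.2978]

t=0: π = [0.1000, 0.2000, 0.4000, 0.1000, 0.2000]
t=1: π = [0.1200, 0.2400, 0.2600, 0.1400, 0.2400]
t=2: π = [0.1280, 0.2500, 0.2280, 0.1240, 0.2700]
t=3: π = [0.1248, 0.2482, 0.2186, 0.1232, 0.2852]
t=4: π = [0.1246, 0.2459, 0.2152, 0.1220, 0.2922]
t=5: π = [0.1244, 0.2446, 0.2138, 0.1218, 0.2954]
t=6: π = [0.1244, 0.2440, 0.2132, 0.1216, 0.2968]
t=7: π = [0.1243, 0.2437, 0.2130, 0.1216, 0.2974]
t=8: π = [0.1243, 0.2436, 0.2129, 0.1216, 0.2977]
t=9: π = [0.1243, 0.2435, 0.2128, 0.1216, 0.2978]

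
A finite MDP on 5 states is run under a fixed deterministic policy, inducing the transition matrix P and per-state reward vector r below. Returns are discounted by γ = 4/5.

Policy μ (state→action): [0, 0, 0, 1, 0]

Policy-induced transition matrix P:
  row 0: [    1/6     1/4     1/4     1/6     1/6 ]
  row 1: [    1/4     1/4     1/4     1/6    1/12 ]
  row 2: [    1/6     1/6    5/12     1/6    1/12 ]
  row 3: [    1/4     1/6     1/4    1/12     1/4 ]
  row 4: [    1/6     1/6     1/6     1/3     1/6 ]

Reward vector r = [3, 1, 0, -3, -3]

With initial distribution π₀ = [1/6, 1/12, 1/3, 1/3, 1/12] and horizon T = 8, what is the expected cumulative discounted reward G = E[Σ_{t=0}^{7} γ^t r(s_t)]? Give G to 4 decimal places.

G = -1.1615

t=0: π = [0.1667, 0.0833, 0.3333, 0.3333, 0.0833], E[r] = -0.6667, γ^t·E[r] = -0.666667, running G = -0.666667
t=1: π = [0.2014, 0.1875, 0.2986, 0.1528, 0.1597], E[r] = -0.1458, γ^t·E[r] = -0.116667, running G = -0.783333
t=2: π = [0.1950, 0.1991, 0.2865, 0.1806, 0.1389], E[r] = -0.1742, γ^t·E[r] = -0.111481, running G = -0.894815
t=3: π = [0.1983, 0.1995, 0.2862, 0.1748, 0.1413], E[r] = -0.1536, γ^t·E[r] = -0.078667, running G = -0.973481
t=4: π = [0.1979, 0.1998, 0.2859, 0.1756, 0.1408], E[r] = -0.1558, γ^t·E[r] = -0.063824, running G = -1.037305
t=5: π = [0.1980, 0.1998, 0.2859, 0.1755, 0.1408], E[r] = -0.1553, γ^t·E[r] = -0.050879, running G = -1.088185
t=6: π = [0.1979, 0.1998, 0.2859, 0.1755, 0.1408], E[r] = -0.1553, γ^t·E[r] = -0.040722, running G = -1.128907
t=7: π = [0.1979, 0.1998, 0.2859, 0.1755, 0.1408], E[r] = -0.1553, γ^t·E[r] = -0.032575, running G = -1.161482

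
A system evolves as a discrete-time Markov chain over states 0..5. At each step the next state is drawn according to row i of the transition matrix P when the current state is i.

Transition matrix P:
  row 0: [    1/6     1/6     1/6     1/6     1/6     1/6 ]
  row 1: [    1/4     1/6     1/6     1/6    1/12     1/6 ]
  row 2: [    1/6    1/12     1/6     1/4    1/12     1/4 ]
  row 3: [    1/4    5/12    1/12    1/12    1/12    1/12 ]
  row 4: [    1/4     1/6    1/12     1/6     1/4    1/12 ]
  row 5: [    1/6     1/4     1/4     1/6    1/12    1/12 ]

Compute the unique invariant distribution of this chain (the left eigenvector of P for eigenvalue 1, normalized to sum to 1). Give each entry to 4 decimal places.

π = [0.2078, 0.2072, 0.1548, 0.1658, 0.1208, 0.1437]

Balance equations π_j = Σ_i π_i·P[i][j]:
  π_0 = 1/6·π_0 + 1/4·π_1 + 1/6·π_2 + 1/4·π_3 + 1/4·π_4 + 1/6·π_5
  π_1 = 1/6·π_0 + 1/6·π_1 + 1/12·π_2 + 5/12·π_3 + 1/6·π_4 + 1/4·π_5
  π_2 = 1/6·π_0 + 1/6·π_1 + 1/6·π_2 + 1/12·π_3 + 1/12·π_4 + 1/4·π_5
  π_3 = 1/6·π_0 + 1/6·π_1 + 1/4·π_2 + 1/12·π_3 + 1/6·π_4 + 1/6·π_5
  π_4 = 1/6·π_0 + 1/12·π_1 + 1/12·π_2 + 1/12·π_3 + 1/4·π_4 + 1/12·π_5
  normalize: π_0 + π_1 + π_2 + π_3 + π_4 + π_5 = 1
Solving the linear system gives exactly π = [54741/263419, 54576/263419, 3136/20263, 43662/263419, 31816/263419, 2912/20263].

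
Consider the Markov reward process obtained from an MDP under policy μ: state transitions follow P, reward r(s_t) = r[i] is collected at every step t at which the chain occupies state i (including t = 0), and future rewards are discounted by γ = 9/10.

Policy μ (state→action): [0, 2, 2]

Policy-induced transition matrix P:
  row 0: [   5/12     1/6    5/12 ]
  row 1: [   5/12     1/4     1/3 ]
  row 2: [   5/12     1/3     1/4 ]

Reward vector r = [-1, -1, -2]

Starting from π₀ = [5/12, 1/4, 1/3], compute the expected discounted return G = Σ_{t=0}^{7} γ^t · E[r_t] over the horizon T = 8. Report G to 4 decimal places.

G = -7.6243

t=0: π = [0.4167, 0.2500, 0.3333], E[r] = -1.3333, γ^t·E[r] = -1.333333, running G = -1.333333
t=1: π = [0.4167, 0.2431, 0.3403], E[r] = -1.3403, γ^t·E[r] = -1.206250, running G = -2.539583
t=2: π = [0.4167, 0.2436, 0.3397], E[r] = -1.3397, γ^t·E[r] = -1.085156, running G = -3.624740
t=3: π = [0.4167, 0.2436, 0.3397], E[r] = -1.3397, γ^t·E[r] = -0.976676, running G = -4.601415
t=4: π = [0.4167, 0.2436, 0.3397], E[r] = -1.3397, γ^t·E[r] = -0.879006, running G = -5.480421
t=5: π = [0.4167, 0.2436, 0.3397], E[r] = -1.3397, γ^t·E[r] = -0.791105, running G = -6.271526
t=6: π = [0.4167, 0.2436, 0.3397], E[r] = -1.3397, γ^t·E[r] = -0.711995, running G = -6.983521
t=7: π = [0.4167, 0.2436, 0.3397], E[r] = -1.3397, γ^t·E[r] = -0.640795, running G = -7.624316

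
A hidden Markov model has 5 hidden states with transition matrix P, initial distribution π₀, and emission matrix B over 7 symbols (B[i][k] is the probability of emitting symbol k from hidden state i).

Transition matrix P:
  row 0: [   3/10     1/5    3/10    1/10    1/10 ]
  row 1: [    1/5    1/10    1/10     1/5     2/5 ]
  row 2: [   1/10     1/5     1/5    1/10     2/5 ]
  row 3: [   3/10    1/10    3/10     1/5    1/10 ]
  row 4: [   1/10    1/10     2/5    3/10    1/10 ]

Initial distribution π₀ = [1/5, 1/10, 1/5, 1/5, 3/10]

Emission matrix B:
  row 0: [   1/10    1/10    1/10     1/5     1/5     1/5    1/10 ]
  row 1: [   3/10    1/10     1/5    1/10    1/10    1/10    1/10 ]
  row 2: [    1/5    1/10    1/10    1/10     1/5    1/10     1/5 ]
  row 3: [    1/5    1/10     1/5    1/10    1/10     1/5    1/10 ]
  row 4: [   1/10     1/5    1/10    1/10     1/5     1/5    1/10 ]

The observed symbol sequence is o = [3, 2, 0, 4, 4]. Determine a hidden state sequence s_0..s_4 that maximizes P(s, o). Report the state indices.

path = [4, 3, 2, 4, 2]

t=0: δ = [4.000e-02, 1.000e-02, 2.000e-02, 2.000e-02, 3.000e-02]  (obs o_0=3)
t=1: δ = [1.200e-03, 1.600e-03, 1.200e-03, 1.800e-03, 8.000e-04]  ψ = [0, 0, 0, 4, 2]  (obs o_1=2)
t=2: δ = [5.400e-05, 7.200e-05, 1.080e-04, 7.200e-05, 6.400e-05]  ψ = [3, 0, 3, 3, 1]  (obs o_2=0)
t=3: δ = [4.320e-06, 2.160e-06, 5.120e-06, 1.920e-06, 8.640e-06]  ψ = [3, 2, 4, 4, 2]  (obs o_3=4)
t=4: δ = [2.592e-07, 1.024e-07, 6.912e-07, 2.592e-07, 4.096e-07]  ψ = [0, 2, 4, 4, 2]  (obs o_4=4)
backtrack: best end state = 2; path = [4, 3, 2, 4, 2]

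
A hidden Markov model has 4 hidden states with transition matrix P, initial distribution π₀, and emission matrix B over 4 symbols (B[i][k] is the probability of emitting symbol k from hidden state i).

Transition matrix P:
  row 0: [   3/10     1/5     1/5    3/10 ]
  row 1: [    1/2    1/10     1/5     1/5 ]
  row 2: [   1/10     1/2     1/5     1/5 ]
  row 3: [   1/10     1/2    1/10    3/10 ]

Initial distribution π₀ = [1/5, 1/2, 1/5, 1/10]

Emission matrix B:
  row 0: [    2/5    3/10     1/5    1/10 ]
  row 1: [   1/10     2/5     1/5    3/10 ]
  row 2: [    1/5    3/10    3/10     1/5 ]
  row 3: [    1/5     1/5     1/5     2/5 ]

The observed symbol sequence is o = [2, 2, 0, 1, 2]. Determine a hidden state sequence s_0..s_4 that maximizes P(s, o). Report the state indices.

path = [1, 0, 3, 1, 0]

t=0: δ = [4.000e-02, 1.000e-01, 6.000e-02, 2.000e-02]  (obs o_0=2)
t=1: δ = [1.000e-02, 6.000e-03, 6.000e-03, 4.000e-03]  ψ = [1, 2, 1, 1]  (obs o_1=2)
t=2: δ = [1.200e-03, 3.000e-04, 4.000e-04, 6.000e-04]  ψ = [0, 2, 0, 0]  (obs o_2=0)
t=3: δ = [1.080e-04, 1.200e-04, 7.200e-05, 7.200e-05]  ψ = [0, 3, 0, 0]  (obs o_3=1)
t=4: δ = [1.200e-05, 7.200e-06, 7.200e-06, 6.480e-06]  ψ = [1, 2, 1, 0]  (obs o_4=2)
backtrack: best end state = 0; path = [1, 0, 3, 1, 0]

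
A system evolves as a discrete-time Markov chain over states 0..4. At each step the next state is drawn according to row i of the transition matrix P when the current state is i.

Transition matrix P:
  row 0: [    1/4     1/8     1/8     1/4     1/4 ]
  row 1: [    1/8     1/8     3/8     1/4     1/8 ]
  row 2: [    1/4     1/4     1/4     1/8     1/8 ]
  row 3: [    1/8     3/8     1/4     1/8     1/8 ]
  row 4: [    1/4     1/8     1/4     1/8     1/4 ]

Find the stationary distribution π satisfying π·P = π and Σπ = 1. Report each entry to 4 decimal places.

Balance equations π_j = Σ_i π_i·P[i][j]:
  π_0 = 1/4·π_0 + 1/8·π_1 + 1/4·π_2 + 1/8·π_3 + 1/4·π_4
  π_1 = 1/8·π_0 + 1/8·π_1 + 1/4·π_2 + 3/8·π_3 + 1/8·π_4
  π_2 = 1/8·π_0 + 3/8·π_1 + 1/4·π_2 + 1/4·π_3 + 1/4·π_4
  π_3 = 1/4·π_0 + 1/4·π_1 + 1/8·π_2 + 1/8·π_3 + 1/8·π_4
  normalize: π_0 + π_1 + π_2 + π_3 + π_4 = 1
Solving the linear system gives exactly π = [807/3974, 795/3974, 496/1987, 697/3974, 683/3974].

π = [0.2031, 0.2001, 0.2496, 0.1754, 0.1719]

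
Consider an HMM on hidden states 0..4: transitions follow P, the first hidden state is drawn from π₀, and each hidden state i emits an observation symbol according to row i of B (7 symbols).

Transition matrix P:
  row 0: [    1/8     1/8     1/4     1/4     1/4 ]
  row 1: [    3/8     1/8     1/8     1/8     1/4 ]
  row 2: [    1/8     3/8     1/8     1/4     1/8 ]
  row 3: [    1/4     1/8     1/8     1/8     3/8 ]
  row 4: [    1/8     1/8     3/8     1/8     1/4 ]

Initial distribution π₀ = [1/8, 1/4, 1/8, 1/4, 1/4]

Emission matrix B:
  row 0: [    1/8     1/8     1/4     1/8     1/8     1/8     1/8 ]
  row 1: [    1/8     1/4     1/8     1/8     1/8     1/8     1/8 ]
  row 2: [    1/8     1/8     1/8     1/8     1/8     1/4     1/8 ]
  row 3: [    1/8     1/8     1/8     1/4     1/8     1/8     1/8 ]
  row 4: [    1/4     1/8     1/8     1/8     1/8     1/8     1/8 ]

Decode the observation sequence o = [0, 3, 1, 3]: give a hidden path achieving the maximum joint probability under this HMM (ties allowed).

t=0: δ = [1.562e-02, 3.125e-02, 1.562e-02, 3.125e-02, 6.250e-02]  (obs o_0=0)
t=1: δ = [1.465e-03, 9.766e-04, 2.930e-03, 1.953e-03, 1.953e-03]  ψ = [1, 4, 4, 4, 4]  (obs o_1=3)
t=2: δ = [6.104e-05, 2.747e-04, 9.155e-05, 9.155e-05, 9.155e-05]  ψ = [3, 2, 4, 2, 3]  (obs o_2=1)
t=3: δ = [1.287e-05, 4.292e-06, 4.292e-06, 8.583e-06, 8.583e-06]  ψ = [1, 1, 1, 1, 1]  (obs o_3=3)
backtrack: best end state = 0; path = [4, 2, 1, 0]

path = [4, 2, 1, 0]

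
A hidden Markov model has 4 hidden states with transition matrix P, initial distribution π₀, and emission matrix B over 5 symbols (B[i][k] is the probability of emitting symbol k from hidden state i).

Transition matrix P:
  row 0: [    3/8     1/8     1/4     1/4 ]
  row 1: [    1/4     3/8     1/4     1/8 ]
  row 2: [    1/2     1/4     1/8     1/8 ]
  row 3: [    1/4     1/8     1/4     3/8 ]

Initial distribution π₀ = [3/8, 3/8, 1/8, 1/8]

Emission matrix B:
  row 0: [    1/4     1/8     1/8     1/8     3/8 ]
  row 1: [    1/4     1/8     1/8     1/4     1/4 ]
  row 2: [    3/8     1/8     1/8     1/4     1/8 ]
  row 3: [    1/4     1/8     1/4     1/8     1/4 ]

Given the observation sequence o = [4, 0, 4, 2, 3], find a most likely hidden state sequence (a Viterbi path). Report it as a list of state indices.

t=0: δ = [1.406e-01, 9.375e-02, 1.562e-02, 3.125e-02]  (obs o_0=4)
t=1: δ = [1.318e-02, 8.789e-03, 1.318e-02, 8.789e-03]  ψ = [0, 1, 0, 0]  (obs o_1=0)
t=2: δ = [2.472e-03, 8.240e-04, 4.120e-04, 8.240e-04]  ψ = [2, 1, 0, 0]  (obs o_2=4)
t=3: δ = [1.159e-04, 3.862e-05, 7.725e-05, 1.545e-04]  ψ = [0, 0, 0, 0]  (obs o_3=2)
t=4: δ = [5.431e-06, 4.828e-06, 9.656e-06, 7.242e-06]  ψ = [0, 2, 3, 3]  (obs o_4=3)
backtrack: best end state = 2; path = [0, 2, 0, 3, 2]

path = [0, 2, 0, 3, 2]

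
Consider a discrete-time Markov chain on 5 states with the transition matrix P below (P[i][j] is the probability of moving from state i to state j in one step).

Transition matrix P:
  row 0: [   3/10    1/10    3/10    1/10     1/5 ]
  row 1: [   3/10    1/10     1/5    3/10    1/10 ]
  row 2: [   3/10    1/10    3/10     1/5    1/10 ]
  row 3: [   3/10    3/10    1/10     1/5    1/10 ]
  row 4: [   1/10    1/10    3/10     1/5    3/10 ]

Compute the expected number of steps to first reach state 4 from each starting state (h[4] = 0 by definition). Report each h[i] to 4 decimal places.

h = [6.9231, 7.6923, 7.6923, 7.6923, 0.0000]

First-step conditioning: h[4] = 0; for i ≠ 4, h[i] = 1 + Σ_k P[i][k]·h[k].
  h[0] = 1 + 3/10·h[0] + 1/10·h[1] + 3/10·h[2] + 1/10·h[3]
  h[1] = 1 + 3/10·h[0] + 1/10·h[1] + 1/5·h[2] + 3/10·h[3]
  h[2] = 1 + 3/10·h[0] + 1/10·h[1] + 3/10·h[2] + 1/5·h[3]
  h[3] = 1 + 3/10·h[0] + 3/10·h[1] + 1/10·h[2] + 1/5·h[3]
Solving the 4×4 linear system over states ≠ 4 gives exactly h = [90/13, 100/13, 100/13, 100/13, 0] (h[4] = 0 is the target).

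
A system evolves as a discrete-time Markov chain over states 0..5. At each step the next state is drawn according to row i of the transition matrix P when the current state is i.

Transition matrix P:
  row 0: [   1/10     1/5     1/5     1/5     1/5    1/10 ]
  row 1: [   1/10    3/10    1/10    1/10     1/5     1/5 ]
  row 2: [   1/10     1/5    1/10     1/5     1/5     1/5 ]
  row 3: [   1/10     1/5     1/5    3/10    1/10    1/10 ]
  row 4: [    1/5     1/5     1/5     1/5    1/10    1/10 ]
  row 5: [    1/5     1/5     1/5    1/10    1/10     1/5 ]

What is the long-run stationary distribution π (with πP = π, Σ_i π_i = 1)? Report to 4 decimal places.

Balance equations π_j = Σ_i π_i·P[i][j]:
  π_0 = 1/10·π_0 + 1/10·π_1 + 1/10·π_2 + 1/10·π_3 + 1/5·π_4 + 1/5·π_5
  π_1 = 1/5·π_0 + 3/10·π_1 + 1/5·π_2 + 1/5·π_3 + 1/5·π_4 + 1/5·π_5
  π_2 = 1/5·π_0 + 1/10·π_1 + 1/10·π_2 + 1/5·π_3 + 1/5·π_4 + 1/5·π_5
  π_3 = 1/5·π_0 + 1/10·π_1 + 1/5·π_2 + 3/10·π_3 + 1/5·π_4 + 1/10·π_5
  π_4 = 1/5·π_0 + 1/5·π_1 + 1/5·π_2 + 1/10·π_3 + 1/10·π_4 + 1/10·π_5
  normalize: π_0 + π_1 + π_2 + π_3 + π_4 + π_5 = 1
Solving the linear system gives exactly π = [11513/88209, 2/9, 16/99, 1447/8019, 13358/88209, 137/891].

π = [0.1305, 0.2222, 0.1616, 0.1804, 0.1514, 0.1538]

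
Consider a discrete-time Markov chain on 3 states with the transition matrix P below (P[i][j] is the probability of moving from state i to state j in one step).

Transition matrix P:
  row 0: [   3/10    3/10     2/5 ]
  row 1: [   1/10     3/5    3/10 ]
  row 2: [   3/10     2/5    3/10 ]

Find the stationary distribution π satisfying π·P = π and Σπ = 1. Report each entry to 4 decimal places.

Balance equations π_j = Σ_i π_i·P[i][j]:
  π_0 = 3/10·π_0 + 1/10·π_1 + 3/10·π_2
  π_1 = 3/10·π_0 + 3/5·π_1 + 2/5·π_2
  normalize: π_0 + π_1 + π_2 = 1
Solving the linear system gives exactly π = [8/39, 37/78, 25/78].

π = [0.2051, 0.4744, 0.3205]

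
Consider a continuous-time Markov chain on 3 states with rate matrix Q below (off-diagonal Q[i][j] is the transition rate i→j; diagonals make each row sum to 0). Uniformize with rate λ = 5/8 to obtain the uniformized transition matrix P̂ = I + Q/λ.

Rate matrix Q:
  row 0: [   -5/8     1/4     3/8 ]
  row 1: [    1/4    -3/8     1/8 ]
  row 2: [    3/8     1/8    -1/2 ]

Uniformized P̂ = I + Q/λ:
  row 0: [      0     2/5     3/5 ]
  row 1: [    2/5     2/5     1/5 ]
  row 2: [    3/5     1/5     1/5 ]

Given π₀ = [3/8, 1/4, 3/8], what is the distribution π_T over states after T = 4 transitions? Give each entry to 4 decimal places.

π = [0.3352, 0.3328, 0.3320]

t=0: π = [0.3750, 0.2500, 0.3750]
t=1: π = [0.3250, 0.3250, 0.3500]
t=2: π = [0.3400, 0.3300, 0.3300]
t=3: π = [0.3300, 0.3340, 0.3360]
t=4: π = [0.3352, 0.3328, 0.3320]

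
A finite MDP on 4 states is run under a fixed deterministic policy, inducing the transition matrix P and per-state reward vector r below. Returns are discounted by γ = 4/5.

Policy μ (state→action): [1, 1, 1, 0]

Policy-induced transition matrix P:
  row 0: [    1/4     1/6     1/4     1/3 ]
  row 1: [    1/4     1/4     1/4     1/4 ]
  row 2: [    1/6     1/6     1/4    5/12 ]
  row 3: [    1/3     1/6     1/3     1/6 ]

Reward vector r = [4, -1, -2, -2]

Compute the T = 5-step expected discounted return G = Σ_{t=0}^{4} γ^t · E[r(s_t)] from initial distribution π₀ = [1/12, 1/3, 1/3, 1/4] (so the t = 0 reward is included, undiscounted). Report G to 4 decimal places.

G = -1.9259

t=0: π = [0.0833, 0.3333, 0.3333, 0.2500], E[r] = -1.1667, γ^t·E[r] = -1.166667, running G = -1.166667
t=1: π = [0.2431, 0.1944, 0.2708, 0.2917], E[r] = -0.3472, γ^t·E[r] = -0.277778, running G = -1.444444
t=2: π = [0.2517, 0.1829, 0.2743, 0.2911], E[r] = -0.3067, γ^t·E[r] = -0.196296, running G = -1.640741
t=3: π = [0.2514, 0.1819, 0.2743, 0.2924], E[r] = -0.3097, γ^t·E[r] = -0.158568, running G = -1.799309
t=4: π = [0.2515, 0.1818, 0.2744, 0.2923], E[r] = -0.3091, γ^t·E[r] = -0.126601, running G = -1.925909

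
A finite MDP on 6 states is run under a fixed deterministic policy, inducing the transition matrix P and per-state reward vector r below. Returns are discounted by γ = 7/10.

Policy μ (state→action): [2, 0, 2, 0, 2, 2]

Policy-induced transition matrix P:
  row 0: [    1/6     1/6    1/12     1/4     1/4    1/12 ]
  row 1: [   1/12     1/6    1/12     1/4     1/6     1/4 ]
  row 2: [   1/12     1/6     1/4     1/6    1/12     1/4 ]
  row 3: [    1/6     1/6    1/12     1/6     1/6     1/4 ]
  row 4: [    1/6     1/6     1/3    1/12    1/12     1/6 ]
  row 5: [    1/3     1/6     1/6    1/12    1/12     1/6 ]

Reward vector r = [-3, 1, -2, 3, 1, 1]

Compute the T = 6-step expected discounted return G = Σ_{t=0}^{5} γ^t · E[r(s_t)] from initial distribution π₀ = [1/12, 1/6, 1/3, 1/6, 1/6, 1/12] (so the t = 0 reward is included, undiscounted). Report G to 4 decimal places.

G = 0.3443

t=0: π = [0.0833, 0.1667, 0.3333, 0.1667, 0.1667, 0.0833], E[r] = 0.0000, γ^t·E[r] = 0.000000, running G = 0.000000
t=1: π = [0.1389, 0.1667, 0.1875, 0.1667, 0.1250, 0.2153], E[r] = 0.2153, γ^t·E[r] = 0.150694, running G = 0.150694
t=2: π = [0.1730, 0.1667, 0.1638, 0.1638, 0.1343, 0.1985], E[r] = 0.1441, γ^t·E[r] = 0.070608, running G = 0.221302
t=3: π = [0.1722, 0.1667, 0.1607, 0.1672, 0.1397, 0.1934], E[r] = 0.1634, γ^t·E[r] = 0.056058, running G = 0.277360
t=4: π = [0.1716, 0.1667, 0.1612, 0.1671, 0.1399, 0.1935], E[r] = 0.1643, γ^t·E[r] = 0.039447, running G = 0.316808
t=5: π = [0.1716, 0.1667, 0.1613, 0.1671, 0.1398, 0.1936], E[r] = 0.1639, γ^t·E[r] = 0.027542, running G = 0.344350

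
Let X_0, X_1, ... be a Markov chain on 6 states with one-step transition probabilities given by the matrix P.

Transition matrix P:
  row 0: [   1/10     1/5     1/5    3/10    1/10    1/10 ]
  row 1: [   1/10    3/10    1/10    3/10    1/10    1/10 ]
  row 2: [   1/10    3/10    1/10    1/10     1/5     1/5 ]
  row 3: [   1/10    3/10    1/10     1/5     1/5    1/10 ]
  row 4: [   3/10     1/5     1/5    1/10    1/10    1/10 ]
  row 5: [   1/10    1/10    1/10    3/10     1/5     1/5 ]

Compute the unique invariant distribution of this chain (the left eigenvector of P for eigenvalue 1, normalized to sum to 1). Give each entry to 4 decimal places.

Balance equations π_j = Σ_i π_i·P[i][j]:
  π_0 = 1/10·π_0 + 1/10·π_1 + 1/10·π_2 + 1/10·π_3 + 3/10·π_4 + 1/10·π_5
  π_1 = 1/5·π_0 + 3/10·π_1 + 3/10·π_2 + 3/10·π_3 + 1/5·π_4 + 1/10·π_5
  π_2 = 1/5·π_0 + 1/10·π_1 + 1/10·π_2 + 1/10·π_3 + 1/5·π_4 + 1/10·π_5
  π_3 = 3/10·π_0 + 3/10·π_1 + 1/10·π_2 + 1/5·π_3 + 1/10·π_4 + 3/10·π_5
  π_4 = 1/10·π_0 + 1/10·π_1 + 1/5·π_2 + 1/5·π_3 + 1/10·π_4 + 1/5·π_5
  normalize: π_0 + π_1 + π_2 + π_3 + π_4 + π_5 = 1
Solving the linear system gives exactly π = [269/2077, 1027/4154, 1061/8308, 925/4154, 613/4154, 1041/8308].

π = [0.1295, 0.2472, 0.1277, 0.2227, 0.1476, 0.1253]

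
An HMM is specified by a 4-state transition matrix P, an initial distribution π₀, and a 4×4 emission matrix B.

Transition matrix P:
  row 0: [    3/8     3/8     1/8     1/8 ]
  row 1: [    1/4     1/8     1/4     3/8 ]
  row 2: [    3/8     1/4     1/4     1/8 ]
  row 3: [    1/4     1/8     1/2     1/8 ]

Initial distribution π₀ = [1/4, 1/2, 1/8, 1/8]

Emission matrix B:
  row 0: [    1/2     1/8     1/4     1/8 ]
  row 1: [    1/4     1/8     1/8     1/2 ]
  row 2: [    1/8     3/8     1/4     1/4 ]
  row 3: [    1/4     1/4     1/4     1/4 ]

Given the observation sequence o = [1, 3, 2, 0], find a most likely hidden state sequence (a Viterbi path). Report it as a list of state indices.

t=0: δ = [3.125e-02, 6.250e-02, 4.688e-02, 3.125e-02]  (obs o_0=1)
t=1: δ = [2.197e-03, 5.859e-03, 3.906e-03, 5.859e-03]  ψ = [2, 0, 1, 1]  (obs o_1=3)
t=2: δ = [3.662e-04, 1.221e-04, 7.324e-04, 5.493e-04]  ψ = [1, 2, 3, 1]  (obs o_2=2)
t=3: δ = [1.373e-04, 4.578e-05, 3.433e-05, 2.289e-05]  ψ = [2, 2, 3, 2]  (obs o_3=0)
backtrack: best end state = 0; path = [1, 3, 2, 0]

path = [1, 3, 2, 0]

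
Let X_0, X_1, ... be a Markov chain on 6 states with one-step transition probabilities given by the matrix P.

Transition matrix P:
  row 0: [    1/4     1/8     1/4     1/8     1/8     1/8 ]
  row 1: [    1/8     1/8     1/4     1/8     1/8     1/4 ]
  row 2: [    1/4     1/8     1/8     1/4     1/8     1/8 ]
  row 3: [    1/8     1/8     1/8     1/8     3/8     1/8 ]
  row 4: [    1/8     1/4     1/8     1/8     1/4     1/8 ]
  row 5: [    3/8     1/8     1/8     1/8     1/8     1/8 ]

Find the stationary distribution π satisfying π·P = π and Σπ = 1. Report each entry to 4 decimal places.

π = [0.2081, 0.1481, 0.1695, 0.1462, 0.1846, 0.1435]

Balance equations π_j = Σ_i π_i·P[i][j]:
  π_0 = 1/4·π_0 + 1/8·π_1 + 1/4·π_2 + 1/8·π_3 + 1/8·π_4 + 3/8·π_5
  π_1 = 1/8·π_0 + 1/8·π_1 + 1/8·π_2 + 1/8·π_3 + 1/4·π_4 + 1/8·π_5
  π_2 = 1/4·π_0 + 1/4·π_1 + 1/8·π_2 + 1/8·π_3 + 1/8·π_4 + 1/8·π_5
  π_3 = 1/8·π_0 + 1/8·π_1 + 1/4·π_2 + 1/8·π_3 + 1/8·π_4 + 1/8·π_5
  π_4 = 1/8·π_0 + 1/8·π_1 + 1/8·π_2 + 3/8·π_3 + 1/4·π_4 + 1/8·π_5
  normalize: π_0 + π_1 + π_2 + π_3 + π_4 + π_5 = 1
Solving the linear system gives exactly π = [3416/16417, 2431/16417, 2783/16417, 2400/16417, 3031/16417, 2356/16417].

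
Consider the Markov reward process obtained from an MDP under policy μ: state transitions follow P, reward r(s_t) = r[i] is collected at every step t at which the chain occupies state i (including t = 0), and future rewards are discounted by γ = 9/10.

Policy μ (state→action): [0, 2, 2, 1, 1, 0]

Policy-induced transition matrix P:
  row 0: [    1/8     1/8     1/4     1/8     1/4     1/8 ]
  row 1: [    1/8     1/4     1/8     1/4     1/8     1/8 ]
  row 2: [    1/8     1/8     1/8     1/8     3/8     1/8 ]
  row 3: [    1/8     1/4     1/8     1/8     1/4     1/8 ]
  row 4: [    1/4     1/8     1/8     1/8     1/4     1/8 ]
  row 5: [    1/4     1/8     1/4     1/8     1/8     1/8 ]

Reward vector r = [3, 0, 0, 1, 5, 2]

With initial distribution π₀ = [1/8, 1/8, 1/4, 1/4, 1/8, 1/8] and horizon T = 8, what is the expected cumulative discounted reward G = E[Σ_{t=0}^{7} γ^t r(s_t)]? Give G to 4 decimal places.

G = 11.2744

t=0: π = [0.1250, 0.1250, 0.2500, 0.2500, 0.1250, 0.1250], E[r] = 1.5000, γ^t·E[r] = 1.500000, running G = 1.500000
t=1: π = [0.1563, 0.1719, 0.1563, 0.1406, 0.2500, 0.1250], E[r] = 2.1094, γ^t·E[r] = 1.898438, running G = 3.398438
t=2: π = [0.1719, 0.1641, 0.1602, 0.1465, 0.2324, 0.1250], E[r] = 2.0742, γ^t·E[r] = 1.680117, running G = 5.078555
t=3: π = [0.1697, 0.1638, 0.1621, 0.1455, 0.2339, 0.1250], E[r] = 2.0740, γ^t·E[r] = 1.511927, running G = 6.590482
t=4: π = [0.1699, 0.1637, 0.1618, 0.1455, 0.2342, 0.1250], E[r] = 2.0759, γ^t·E[r] = 1.361976, running G = 7.952458
t=5: π = [0.1699, 0.1636, 0.1619, 0.1455, 0.2341, 0.1250], E[r] = 2.0759, γ^t·E[r] = 1.225783, running G = 9.178241
t=6: π = [0.1699, 0.1636, 0.1619, 0.1455, 0.2342, 0.1250], E[r] = 2.0759, γ^t·E[r] = 1.103215, running G = 10.281457
t=7: π = [0.1699, 0.1636, 0.1619, 0.1455, 0.2342, 0.1250], E[r] = 2.0759, γ^t·E[r] = 0.992897, running G = 11.274354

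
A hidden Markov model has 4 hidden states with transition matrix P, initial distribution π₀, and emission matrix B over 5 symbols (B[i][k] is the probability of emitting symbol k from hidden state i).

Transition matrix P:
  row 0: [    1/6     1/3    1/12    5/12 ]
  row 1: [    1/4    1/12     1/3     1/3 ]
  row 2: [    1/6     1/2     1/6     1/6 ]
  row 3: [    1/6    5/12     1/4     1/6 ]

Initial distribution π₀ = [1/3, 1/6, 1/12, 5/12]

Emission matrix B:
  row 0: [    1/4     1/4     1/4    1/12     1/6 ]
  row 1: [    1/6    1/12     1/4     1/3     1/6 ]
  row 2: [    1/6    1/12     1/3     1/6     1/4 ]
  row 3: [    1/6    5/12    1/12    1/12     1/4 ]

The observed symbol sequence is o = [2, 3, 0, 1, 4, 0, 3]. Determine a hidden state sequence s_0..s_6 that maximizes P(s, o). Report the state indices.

path = [0, 1, 0, 3, 1, 2, 1]

t=0: δ = [8.333e-02, 4.167e-02, 2.778e-02, 3.472e-02]  (obs o_0=2)
t=1: δ = [1.157e-03, 9.259e-03, 2.315e-03, 2.894e-03]  ψ = [0, 0, 1, 0]  (obs o_1=3)
t=2: δ = [5.787e-04, 2.009e-04, 5.144e-04, 5.144e-04]  ψ = [1, 3, 1, 1]  (obs o_2=0)
t=3: δ = [2.411e-05, 2.143e-05, 1.072e-05, 1.005e-04]  ψ = [0, 2, 3, 0]  (obs o_3=1)
t=4: δ = [2.791e-06, 6.977e-06, 6.279e-06, 4.186e-06]  ψ = [3, 3, 3, 3]  (obs o_4=4)
t=5: δ = [4.361e-07, 5.233e-07, 3.876e-07, 3.876e-07]  ψ = [1, 2, 1, 1]  (obs o_5=0)
t=6: δ = [1.090e-08, 6.460e-08, 2.907e-08, 1.514e-08]  ψ = [1, 2, 1, 0]  (obs o_6=3)
backtrack: best end state = 1; path = [0, 1, 0, 3, 1, 2, 1]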